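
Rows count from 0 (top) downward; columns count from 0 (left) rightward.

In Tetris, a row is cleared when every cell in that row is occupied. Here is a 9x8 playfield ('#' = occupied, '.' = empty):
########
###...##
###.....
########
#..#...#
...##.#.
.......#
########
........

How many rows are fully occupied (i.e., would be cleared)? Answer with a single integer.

Answer: 3

Derivation:
Check each row:
  row 0: 0 empty cells -> FULL (clear)
  row 1: 3 empty cells -> not full
  row 2: 5 empty cells -> not full
  row 3: 0 empty cells -> FULL (clear)
  row 4: 5 empty cells -> not full
  row 5: 5 empty cells -> not full
  row 6: 7 empty cells -> not full
  row 7: 0 empty cells -> FULL (clear)
  row 8: 8 empty cells -> not full
Total rows cleared: 3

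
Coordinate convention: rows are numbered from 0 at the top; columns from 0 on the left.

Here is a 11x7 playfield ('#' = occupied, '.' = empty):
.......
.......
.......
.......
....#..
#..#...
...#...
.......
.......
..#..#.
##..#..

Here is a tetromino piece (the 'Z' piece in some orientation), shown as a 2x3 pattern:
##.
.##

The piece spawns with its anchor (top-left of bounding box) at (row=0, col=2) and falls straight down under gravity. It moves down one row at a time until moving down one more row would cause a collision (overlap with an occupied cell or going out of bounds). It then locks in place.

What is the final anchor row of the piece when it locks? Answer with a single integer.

Answer: 2

Derivation:
Spawn at (row=0, col=2). Try each row:
  row 0: fits
  row 1: fits
  row 2: fits
  row 3: blocked -> lock at row 2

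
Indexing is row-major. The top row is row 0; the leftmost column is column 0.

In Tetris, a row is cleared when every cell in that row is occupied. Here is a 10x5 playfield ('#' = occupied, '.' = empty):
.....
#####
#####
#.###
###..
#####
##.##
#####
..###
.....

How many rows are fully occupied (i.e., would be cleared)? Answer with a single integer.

Answer: 4

Derivation:
Check each row:
  row 0: 5 empty cells -> not full
  row 1: 0 empty cells -> FULL (clear)
  row 2: 0 empty cells -> FULL (clear)
  row 3: 1 empty cell -> not full
  row 4: 2 empty cells -> not full
  row 5: 0 empty cells -> FULL (clear)
  row 6: 1 empty cell -> not full
  row 7: 0 empty cells -> FULL (clear)
  row 8: 2 empty cells -> not full
  row 9: 5 empty cells -> not full
Total rows cleared: 4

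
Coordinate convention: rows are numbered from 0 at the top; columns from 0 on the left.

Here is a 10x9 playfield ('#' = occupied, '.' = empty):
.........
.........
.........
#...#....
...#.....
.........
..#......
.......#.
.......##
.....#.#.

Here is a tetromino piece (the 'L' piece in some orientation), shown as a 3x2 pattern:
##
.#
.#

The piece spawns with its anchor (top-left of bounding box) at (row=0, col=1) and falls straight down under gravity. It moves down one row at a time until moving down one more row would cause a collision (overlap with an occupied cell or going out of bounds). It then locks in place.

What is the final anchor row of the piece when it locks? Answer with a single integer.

Answer: 3

Derivation:
Spawn at (row=0, col=1). Try each row:
  row 0: fits
  row 1: fits
  row 2: fits
  row 3: fits
  row 4: blocked -> lock at row 3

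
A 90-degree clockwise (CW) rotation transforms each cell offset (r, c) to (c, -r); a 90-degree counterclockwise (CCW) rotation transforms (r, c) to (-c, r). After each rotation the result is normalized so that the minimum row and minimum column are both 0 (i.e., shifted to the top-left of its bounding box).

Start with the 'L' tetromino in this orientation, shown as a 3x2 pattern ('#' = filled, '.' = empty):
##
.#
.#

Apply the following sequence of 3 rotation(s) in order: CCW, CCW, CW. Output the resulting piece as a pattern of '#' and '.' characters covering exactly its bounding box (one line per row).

Answer: ###
#..

Derivation:
Start:
##
.#
.#
After rotation 1 (CCW):
###
#..
After rotation 2 (CCW):
#.
#.
##
After rotation 3 (CW):
###
#..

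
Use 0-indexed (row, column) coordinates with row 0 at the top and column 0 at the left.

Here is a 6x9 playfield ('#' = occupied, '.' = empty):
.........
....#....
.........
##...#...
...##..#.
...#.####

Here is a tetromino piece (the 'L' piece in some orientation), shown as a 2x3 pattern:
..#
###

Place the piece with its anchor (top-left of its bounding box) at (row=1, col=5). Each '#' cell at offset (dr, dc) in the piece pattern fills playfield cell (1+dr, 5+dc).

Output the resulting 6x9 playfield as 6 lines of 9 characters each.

Answer: .........
....#..#.
.....###.
##...#...
...##..#.
...#.####

Derivation:
Fill (1+0,5+2) = (1,7)
Fill (1+1,5+0) = (2,5)
Fill (1+1,5+1) = (2,6)
Fill (1+1,5+2) = (2,7)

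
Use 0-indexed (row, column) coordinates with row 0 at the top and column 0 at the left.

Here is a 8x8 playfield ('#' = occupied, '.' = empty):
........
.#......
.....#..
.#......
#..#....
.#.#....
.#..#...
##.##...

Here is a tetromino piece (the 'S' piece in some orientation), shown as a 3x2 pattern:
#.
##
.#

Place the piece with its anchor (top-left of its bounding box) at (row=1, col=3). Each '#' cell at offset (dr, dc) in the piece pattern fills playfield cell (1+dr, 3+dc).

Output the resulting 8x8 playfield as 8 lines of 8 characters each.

Answer: ........
.#.#....
...###..
.#..#...
#..#....
.#.#....
.#..#...
##.##...

Derivation:
Fill (1+0,3+0) = (1,3)
Fill (1+1,3+0) = (2,3)
Fill (1+1,3+1) = (2,4)
Fill (1+2,3+1) = (3,4)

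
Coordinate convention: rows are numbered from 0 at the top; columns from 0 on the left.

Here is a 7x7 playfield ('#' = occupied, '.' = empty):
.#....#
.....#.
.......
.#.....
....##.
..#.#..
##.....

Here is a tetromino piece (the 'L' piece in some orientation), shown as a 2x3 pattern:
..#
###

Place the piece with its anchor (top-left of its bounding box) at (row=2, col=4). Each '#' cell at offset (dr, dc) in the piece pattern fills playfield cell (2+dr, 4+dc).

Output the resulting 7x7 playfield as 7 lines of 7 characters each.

Answer: .#....#
.....#.
......#
.#..###
....##.
..#.#..
##.....

Derivation:
Fill (2+0,4+2) = (2,6)
Fill (2+1,4+0) = (3,4)
Fill (2+1,4+1) = (3,5)
Fill (2+1,4+2) = (3,6)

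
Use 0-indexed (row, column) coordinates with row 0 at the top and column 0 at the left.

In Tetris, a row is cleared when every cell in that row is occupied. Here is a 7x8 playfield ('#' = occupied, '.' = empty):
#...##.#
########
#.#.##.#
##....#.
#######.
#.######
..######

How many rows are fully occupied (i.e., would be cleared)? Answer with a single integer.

Check each row:
  row 0: 4 empty cells -> not full
  row 1: 0 empty cells -> FULL (clear)
  row 2: 3 empty cells -> not full
  row 3: 5 empty cells -> not full
  row 4: 1 empty cell -> not full
  row 5: 1 empty cell -> not full
  row 6: 2 empty cells -> not full
Total rows cleared: 1

Answer: 1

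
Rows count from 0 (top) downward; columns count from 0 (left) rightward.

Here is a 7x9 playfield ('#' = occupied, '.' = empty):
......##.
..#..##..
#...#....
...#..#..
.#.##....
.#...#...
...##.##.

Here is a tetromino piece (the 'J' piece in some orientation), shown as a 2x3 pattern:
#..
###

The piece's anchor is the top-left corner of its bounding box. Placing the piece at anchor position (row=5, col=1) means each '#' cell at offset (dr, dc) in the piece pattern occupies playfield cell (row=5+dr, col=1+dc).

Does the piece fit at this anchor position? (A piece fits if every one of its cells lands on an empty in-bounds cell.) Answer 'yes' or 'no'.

Answer: no

Derivation:
Check each piece cell at anchor (5, 1):
  offset (0,0) -> (5,1): occupied ('#') -> FAIL
  offset (1,0) -> (6,1): empty -> OK
  offset (1,1) -> (6,2): empty -> OK
  offset (1,2) -> (6,3): occupied ('#') -> FAIL
All cells valid: no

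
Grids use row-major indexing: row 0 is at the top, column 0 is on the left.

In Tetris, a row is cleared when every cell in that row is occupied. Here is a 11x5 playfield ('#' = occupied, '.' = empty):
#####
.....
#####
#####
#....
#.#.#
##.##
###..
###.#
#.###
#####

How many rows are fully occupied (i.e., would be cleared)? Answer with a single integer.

Check each row:
  row 0: 0 empty cells -> FULL (clear)
  row 1: 5 empty cells -> not full
  row 2: 0 empty cells -> FULL (clear)
  row 3: 0 empty cells -> FULL (clear)
  row 4: 4 empty cells -> not full
  row 5: 2 empty cells -> not full
  row 6: 1 empty cell -> not full
  row 7: 2 empty cells -> not full
  row 8: 1 empty cell -> not full
  row 9: 1 empty cell -> not full
  row 10: 0 empty cells -> FULL (clear)
Total rows cleared: 4

Answer: 4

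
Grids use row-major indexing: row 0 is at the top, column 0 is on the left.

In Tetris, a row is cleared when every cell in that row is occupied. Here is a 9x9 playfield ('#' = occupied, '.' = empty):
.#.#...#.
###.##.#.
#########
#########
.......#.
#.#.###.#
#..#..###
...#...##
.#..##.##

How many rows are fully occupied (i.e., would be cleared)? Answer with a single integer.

Answer: 2

Derivation:
Check each row:
  row 0: 6 empty cells -> not full
  row 1: 3 empty cells -> not full
  row 2: 0 empty cells -> FULL (clear)
  row 3: 0 empty cells -> FULL (clear)
  row 4: 8 empty cells -> not full
  row 5: 3 empty cells -> not full
  row 6: 4 empty cells -> not full
  row 7: 6 empty cells -> not full
  row 8: 4 empty cells -> not full
Total rows cleared: 2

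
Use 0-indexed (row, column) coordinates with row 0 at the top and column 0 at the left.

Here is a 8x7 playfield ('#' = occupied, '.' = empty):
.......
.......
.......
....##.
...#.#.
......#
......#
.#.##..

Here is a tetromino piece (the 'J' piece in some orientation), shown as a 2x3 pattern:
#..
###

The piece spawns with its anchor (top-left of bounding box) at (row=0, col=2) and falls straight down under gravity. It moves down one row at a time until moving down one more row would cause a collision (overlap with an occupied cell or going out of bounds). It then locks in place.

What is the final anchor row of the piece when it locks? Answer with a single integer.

Answer: 1

Derivation:
Spawn at (row=0, col=2). Try each row:
  row 0: fits
  row 1: fits
  row 2: blocked -> lock at row 1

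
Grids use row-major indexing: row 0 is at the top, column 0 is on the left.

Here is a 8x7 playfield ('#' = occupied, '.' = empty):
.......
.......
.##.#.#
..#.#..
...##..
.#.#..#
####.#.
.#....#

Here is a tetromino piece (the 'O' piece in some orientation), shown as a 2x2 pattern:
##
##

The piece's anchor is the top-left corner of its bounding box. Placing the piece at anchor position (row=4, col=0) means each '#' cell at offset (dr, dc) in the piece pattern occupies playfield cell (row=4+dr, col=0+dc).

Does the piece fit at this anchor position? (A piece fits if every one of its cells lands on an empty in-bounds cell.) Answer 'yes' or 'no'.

Check each piece cell at anchor (4, 0):
  offset (0,0) -> (4,0): empty -> OK
  offset (0,1) -> (4,1): empty -> OK
  offset (1,0) -> (5,0): empty -> OK
  offset (1,1) -> (5,1): occupied ('#') -> FAIL
All cells valid: no

Answer: no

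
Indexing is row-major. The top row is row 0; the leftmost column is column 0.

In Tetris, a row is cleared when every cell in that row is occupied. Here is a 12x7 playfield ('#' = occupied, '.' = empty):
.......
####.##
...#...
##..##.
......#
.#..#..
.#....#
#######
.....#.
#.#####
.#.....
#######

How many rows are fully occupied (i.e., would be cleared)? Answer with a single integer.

Answer: 2

Derivation:
Check each row:
  row 0: 7 empty cells -> not full
  row 1: 1 empty cell -> not full
  row 2: 6 empty cells -> not full
  row 3: 3 empty cells -> not full
  row 4: 6 empty cells -> not full
  row 5: 5 empty cells -> not full
  row 6: 5 empty cells -> not full
  row 7: 0 empty cells -> FULL (clear)
  row 8: 6 empty cells -> not full
  row 9: 1 empty cell -> not full
  row 10: 6 empty cells -> not full
  row 11: 0 empty cells -> FULL (clear)
Total rows cleared: 2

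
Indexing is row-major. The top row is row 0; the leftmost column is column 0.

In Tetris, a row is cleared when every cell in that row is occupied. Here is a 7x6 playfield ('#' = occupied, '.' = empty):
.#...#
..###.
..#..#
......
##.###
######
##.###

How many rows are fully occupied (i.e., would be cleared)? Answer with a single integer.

Answer: 1

Derivation:
Check each row:
  row 0: 4 empty cells -> not full
  row 1: 3 empty cells -> not full
  row 2: 4 empty cells -> not full
  row 3: 6 empty cells -> not full
  row 4: 1 empty cell -> not full
  row 5: 0 empty cells -> FULL (clear)
  row 6: 1 empty cell -> not full
Total rows cleared: 1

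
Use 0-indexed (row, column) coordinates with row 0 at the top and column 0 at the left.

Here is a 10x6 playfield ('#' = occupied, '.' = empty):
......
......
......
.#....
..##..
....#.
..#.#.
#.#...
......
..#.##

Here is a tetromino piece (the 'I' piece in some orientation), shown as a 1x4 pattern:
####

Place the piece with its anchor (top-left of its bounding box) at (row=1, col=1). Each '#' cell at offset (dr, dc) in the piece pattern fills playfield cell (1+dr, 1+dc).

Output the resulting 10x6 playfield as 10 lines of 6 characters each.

Answer: ......
.####.
......
.#....
..##..
....#.
..#.#.
#.#...
......
..#.##

Derivation:
Fill (1+0,1+0) = (1,1)
Fill (1+0,1+1) = (1,2)
Fill (1+0,1+2) = (1,3)
Fill (1+0,1+3) = (1,4)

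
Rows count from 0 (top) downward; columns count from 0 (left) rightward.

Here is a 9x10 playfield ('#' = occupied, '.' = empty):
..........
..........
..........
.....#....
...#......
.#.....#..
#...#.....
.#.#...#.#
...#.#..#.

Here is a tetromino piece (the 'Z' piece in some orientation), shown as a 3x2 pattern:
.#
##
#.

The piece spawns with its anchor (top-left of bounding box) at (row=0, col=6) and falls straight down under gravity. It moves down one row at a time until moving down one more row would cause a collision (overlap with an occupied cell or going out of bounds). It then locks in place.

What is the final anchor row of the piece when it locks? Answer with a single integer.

Spawn at (row=0, col=6). Try each row:
  row 0: fits
  row 1: fits
  row 2: fits
  row 3: fits
  row 4: blocked -> lock at row 3

Answer: 3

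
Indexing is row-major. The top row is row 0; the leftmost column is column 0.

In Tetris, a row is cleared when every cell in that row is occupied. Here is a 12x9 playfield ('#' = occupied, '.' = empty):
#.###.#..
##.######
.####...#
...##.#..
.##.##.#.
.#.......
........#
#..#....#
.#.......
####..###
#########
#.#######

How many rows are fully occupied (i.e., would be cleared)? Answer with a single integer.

Answer: 1

Derivation:
Check each row:
  row 0: 4 empty cells -> not full
  row 1: 1 empty cell -> not full
  row 2: 4 empty cells -> not full
  row 3: 6 empty cells -> not full
  row 4: 4 empty cells -> not full
  row 5: 8 empty cells -> not full
  row 6: 8 empty cells -> not full
  row 7: 6 empty cells -> not full
  row 8: 8 empty cells -> not full
  row 9: 2 empty cells -> not full
  row 10: 0 empty cells -> FULL (clear)
  row 11: 1 empty cell -> not full
Total rows cleared: 1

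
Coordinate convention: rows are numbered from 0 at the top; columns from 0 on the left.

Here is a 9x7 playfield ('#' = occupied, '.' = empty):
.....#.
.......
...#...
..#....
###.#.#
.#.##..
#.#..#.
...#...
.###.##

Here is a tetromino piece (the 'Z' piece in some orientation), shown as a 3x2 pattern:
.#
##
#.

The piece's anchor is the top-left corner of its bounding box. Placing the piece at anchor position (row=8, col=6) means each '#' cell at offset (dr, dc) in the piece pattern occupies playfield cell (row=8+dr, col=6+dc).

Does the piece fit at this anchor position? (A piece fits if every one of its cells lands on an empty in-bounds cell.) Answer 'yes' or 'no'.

Check each piece cell at anchor (8, 6):
  offset (0,1) -> (8,7): out of bounds -> FAIL
  offset (1,0) -> (9,6): out of bounds -> FAIL
  offset (1,1) -> (9,7): out of bounds -> FAIL
  offset (2,0) -> (10,6): out of bounds -> FAIL
All cells valid: no

Answer: no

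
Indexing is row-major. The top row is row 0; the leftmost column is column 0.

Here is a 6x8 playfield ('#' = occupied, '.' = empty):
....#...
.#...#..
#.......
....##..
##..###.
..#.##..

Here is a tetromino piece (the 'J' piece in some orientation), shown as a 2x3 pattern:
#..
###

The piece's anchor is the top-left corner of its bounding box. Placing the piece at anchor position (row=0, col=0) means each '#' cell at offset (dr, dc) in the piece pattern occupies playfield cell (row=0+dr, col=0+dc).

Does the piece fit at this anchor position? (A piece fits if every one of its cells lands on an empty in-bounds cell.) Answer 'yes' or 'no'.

Answer: no

Derivation:
Check each piece cell at anchor (0, 0):
  offset (0,0) -> (0,0): empty -> OK
  offset (1,0) -> (1,0): empty -> OK
  offset (1,1) -> (1,1): occupied ('#') -> FAIL
  offset (1,2) -> (1,2): empty -> OK
All cells valid: no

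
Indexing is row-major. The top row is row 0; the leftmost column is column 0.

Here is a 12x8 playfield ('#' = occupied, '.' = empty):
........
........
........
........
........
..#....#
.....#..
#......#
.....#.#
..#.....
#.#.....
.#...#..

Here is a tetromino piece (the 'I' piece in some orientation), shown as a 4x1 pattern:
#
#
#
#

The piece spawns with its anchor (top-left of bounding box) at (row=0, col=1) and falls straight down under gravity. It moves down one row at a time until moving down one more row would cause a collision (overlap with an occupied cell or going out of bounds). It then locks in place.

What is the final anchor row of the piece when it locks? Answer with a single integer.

Spawn at (row=0, col=1). Try each row:
  row 0: fits
  row 1: fits
  row 2: fits
  row 3: fits
  row 4: fits
  row 5: fits
  row 6: fits
  row 7: fits
  row 8: blocked -> lock at row 7

Answer: 7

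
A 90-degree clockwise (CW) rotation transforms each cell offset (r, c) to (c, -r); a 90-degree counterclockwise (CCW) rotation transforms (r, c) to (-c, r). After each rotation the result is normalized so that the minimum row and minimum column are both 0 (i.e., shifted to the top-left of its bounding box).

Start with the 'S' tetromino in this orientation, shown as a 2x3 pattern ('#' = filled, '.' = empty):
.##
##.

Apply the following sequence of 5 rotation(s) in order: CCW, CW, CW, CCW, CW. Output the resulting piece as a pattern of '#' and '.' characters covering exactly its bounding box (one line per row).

Answer: #.
##
.#

Derivation:
Start:
.##
##.
After rotation 1 (CCW):
#.
##
.#
After rotation 2 (CW):
.##
##.
After rotation 3 (CW):
#.
##
.#
After rotation 4 (CCW):
.##
##.
After rotation 5 (CW):
#.
##
.#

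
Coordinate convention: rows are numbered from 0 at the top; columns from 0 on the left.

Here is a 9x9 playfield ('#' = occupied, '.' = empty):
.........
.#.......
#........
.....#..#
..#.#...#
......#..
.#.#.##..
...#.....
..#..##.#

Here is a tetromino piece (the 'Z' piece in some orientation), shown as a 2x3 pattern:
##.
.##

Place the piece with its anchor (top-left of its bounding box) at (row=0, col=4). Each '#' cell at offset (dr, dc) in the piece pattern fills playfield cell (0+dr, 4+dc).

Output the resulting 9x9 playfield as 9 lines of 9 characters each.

Fill (0+0,4+0) = (0,4)
Fill (0+0,4+1) = (0,5)
Fill (0+1,4+1) = (1,5)
Fill (0+1,4+2) = (1,6)

Answer: ....##...
.#...##..
#........
.....#..#
..#.#...#
......#..
.#.#.##..
...#.....
..#..##.#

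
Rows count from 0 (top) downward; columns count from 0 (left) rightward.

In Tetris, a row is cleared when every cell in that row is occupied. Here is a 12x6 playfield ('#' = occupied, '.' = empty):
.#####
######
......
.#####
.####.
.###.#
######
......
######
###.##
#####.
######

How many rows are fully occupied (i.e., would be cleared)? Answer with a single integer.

Check each row:
  row 0: 1 empty cell -> not full
  row 1: 0 empty cells -> FULL (clear)
  row 2: 6 empty cells -> not full
  row 3: 1 empty cell -> not full
  row 4: 2 empty cells -> not full
  row 5: 2 empty cells -> not full
  row 6: 0 empty cells -> FULL (clear)
  row 7: 6 empty cells -> not full
  row 8: 0 empty cells -> FULL (clear)
  row 9: 1 empty cell -> not full
  row 10: 1 empty cell -> not full
  row 11: 0 empty cells -> FULL (clear)
Total rows cleared: 4

Answer: 4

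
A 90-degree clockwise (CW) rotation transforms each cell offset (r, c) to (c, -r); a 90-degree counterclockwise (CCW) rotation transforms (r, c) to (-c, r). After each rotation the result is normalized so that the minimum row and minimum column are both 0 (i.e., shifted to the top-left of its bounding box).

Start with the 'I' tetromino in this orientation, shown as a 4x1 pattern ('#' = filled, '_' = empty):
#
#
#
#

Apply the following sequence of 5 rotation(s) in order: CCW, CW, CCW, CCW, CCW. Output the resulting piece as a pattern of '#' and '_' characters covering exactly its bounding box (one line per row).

Answer: ####

Derivation:
Start:
#
#
#
#
After rotation 1 (CCW):
####
After rotation 2 (CW):
#
#
#
#
After rotation 3 (CCW):
####
After rotation 4 (CCW):
#
#
#
#
After rotation 5 (CCW):
####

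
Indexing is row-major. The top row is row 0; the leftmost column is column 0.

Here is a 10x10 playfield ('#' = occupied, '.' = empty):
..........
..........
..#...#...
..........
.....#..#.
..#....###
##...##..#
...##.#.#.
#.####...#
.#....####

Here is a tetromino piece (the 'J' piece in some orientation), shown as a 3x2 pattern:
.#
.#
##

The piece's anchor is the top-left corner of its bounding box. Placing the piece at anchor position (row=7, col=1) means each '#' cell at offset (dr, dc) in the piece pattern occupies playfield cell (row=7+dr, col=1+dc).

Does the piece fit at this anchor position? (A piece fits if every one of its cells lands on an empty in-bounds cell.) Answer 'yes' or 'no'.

Check each piece cell at anchor (7, 1):
  offset (0,1) -> (7,2): empty -> OK
  offset (1,1) -> (8,2): occupied ('#') -> FAIL
  offset (2,0) -> (9,1): occupied ('#') -> FAIL
  offset (2,1) -> (9,2): empty -> OK
All cells valid: no

Answer: no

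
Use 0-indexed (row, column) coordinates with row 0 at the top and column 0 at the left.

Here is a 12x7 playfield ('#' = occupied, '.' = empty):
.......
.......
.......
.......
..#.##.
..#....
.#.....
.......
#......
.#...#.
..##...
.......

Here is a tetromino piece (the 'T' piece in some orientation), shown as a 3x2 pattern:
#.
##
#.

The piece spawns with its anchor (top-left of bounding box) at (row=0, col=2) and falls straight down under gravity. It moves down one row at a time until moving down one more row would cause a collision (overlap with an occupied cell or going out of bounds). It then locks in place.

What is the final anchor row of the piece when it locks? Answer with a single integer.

Answer: 1

Derivation:
Spawn at (row=0, col=2). Try each row:
  row 0: fits
  row 1: fits
  row 2: blocked -> lock at row 1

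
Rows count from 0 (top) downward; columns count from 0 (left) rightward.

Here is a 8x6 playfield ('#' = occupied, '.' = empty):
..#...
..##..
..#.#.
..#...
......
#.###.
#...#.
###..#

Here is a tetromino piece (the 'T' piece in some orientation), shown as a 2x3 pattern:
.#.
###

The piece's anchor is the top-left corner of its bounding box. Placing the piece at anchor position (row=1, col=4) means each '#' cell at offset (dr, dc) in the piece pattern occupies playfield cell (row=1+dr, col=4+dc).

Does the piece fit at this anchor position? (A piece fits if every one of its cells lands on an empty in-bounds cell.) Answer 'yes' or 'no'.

Check each piece cell at anchor (1, 4):
  offset (0,1) -> (1,5): empty -> OK
  offset (1,0) -> (2,4): occupied ('#') -> FAIL
  offset (1,1) -> (2,5): empty -> OK
  offset (1,2) -> (2,6): out of bounds -> FAIL
All cells valid: no

Answer: no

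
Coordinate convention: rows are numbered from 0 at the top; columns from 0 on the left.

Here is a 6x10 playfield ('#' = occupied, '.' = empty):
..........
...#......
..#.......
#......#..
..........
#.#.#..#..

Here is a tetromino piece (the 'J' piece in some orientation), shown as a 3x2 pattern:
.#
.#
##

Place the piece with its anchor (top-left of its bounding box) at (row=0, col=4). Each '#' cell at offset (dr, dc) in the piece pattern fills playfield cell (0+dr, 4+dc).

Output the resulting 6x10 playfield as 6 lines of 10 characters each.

Answer: .....#....
...#.#....
..#.##....
#......#..
..........
#.#.#..#..

Derivation:
Fill (0+0,4+1) = (0,5)
Fill (0+1,4+1) = (1,5)
Fill (0+2,4+0) = (2,4)
Fill (0+2,4+1) = (2,5)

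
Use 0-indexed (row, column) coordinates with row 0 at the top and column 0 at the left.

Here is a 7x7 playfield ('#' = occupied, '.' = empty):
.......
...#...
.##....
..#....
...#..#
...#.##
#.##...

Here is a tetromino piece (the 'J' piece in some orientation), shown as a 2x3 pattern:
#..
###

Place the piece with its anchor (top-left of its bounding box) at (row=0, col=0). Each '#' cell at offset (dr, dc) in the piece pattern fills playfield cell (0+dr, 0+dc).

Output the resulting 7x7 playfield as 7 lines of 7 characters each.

Fill (0+0,0+0) = (0,0)
Fill (0+1,0+0) = (1,0)
Fill (0+1,0+1) = (1,1)
Fill (0+1,0+2) = (1,2)

Answer: #......
####...
.##....
..#....
...#..#
...#.##
#.##...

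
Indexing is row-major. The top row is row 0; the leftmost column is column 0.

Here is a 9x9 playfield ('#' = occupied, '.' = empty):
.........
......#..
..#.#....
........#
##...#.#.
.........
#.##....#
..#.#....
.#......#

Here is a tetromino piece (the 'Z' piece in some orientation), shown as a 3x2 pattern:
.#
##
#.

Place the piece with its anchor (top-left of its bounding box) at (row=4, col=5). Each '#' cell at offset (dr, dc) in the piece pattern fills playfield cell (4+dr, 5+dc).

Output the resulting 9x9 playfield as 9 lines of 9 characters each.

Fill (4+0,5+1) = (4,6)
Fill (4+1,5+0) = (5,5)
Fill (4+1,5+1) = (5,6)
Fill (4+2,5+0) = (6,5)

Answer: .........
......#..
..#.#....
........#
##...###.
.....##..
#.##.#..#
..#.#....
.#......#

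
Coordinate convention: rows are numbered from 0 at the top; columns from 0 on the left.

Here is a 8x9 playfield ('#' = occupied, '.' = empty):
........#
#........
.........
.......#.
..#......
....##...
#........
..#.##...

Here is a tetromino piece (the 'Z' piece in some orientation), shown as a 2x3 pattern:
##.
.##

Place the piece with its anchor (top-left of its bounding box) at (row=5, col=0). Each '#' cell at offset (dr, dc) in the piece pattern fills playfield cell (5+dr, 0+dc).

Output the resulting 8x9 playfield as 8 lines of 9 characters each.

Answer: ........#
#........
.........
.......#.
..#......
##..##...
###......
..#.##...

Derivation:
Fill (5+0,0+0) = (5,0)
Fill (5+0,0+1) = (5,1)
Fill (5+1,0+1) = (6,1)
Fill (5+1,0+2) = (6,2)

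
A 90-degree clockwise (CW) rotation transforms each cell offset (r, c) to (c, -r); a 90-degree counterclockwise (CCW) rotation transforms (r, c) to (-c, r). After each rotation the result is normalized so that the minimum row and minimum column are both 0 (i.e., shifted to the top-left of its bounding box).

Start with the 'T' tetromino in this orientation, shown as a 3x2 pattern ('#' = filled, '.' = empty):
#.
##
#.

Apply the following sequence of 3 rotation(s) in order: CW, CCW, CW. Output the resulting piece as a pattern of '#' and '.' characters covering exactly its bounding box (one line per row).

Answer: ###
.#.

Derivation:
Start:
#.
##
#.
After rotation 1 (CW):
###
.#.
After rotation 2 (CCW):
#.
##
#.
After rotation 3 (CW):
###
.#.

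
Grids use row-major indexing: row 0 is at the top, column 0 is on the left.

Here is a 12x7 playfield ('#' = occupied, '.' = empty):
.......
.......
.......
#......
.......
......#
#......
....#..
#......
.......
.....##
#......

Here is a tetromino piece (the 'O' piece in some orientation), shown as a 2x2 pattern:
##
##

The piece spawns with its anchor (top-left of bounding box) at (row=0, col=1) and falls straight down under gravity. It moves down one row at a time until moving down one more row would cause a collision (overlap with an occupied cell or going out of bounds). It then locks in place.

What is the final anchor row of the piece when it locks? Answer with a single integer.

Spawn at (row=0, col=1). Try each row:
  row 0: fits
  row 1: fits
  row 2: fits
  row 3: fits
  row 4: fits
  row 5: fits
  row 6: fits
  row 7: fits
  row 8: fits
  row 9: fits
  row 10: fits
  row 11: blocked -> lock at row 10

Answer: 10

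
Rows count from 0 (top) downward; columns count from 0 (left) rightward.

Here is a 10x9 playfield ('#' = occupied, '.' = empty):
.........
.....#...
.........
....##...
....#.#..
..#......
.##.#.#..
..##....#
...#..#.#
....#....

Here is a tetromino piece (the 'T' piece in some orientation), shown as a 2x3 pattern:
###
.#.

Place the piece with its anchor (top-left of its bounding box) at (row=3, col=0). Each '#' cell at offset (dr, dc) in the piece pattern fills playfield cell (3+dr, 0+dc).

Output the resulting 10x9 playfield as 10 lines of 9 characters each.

Fill (3+0,0+0) = (3,0)
Fill (3+0,0+1) = (3,1)
Fill (3+0,0+2) = (3,2)
Fill (3+1,0+1) = (4,1)

Answer: .........
.....#...
.........
###.##...
.#..#.#..
..#......
.##.#.#..
..##....#
...#..#.#
....#....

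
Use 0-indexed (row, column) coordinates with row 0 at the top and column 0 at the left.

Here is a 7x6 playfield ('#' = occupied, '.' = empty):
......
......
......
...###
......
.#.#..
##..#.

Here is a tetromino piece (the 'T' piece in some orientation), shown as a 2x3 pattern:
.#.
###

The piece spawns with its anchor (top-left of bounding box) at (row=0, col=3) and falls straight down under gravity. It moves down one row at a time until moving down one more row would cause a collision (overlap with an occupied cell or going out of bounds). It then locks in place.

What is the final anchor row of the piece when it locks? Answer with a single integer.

Answer: 1

Derivation:
Spawn at (row=0, col=3). Try each row:
  row 0: fits
  row 1: fits
  row 2: blocked -> lock at row 1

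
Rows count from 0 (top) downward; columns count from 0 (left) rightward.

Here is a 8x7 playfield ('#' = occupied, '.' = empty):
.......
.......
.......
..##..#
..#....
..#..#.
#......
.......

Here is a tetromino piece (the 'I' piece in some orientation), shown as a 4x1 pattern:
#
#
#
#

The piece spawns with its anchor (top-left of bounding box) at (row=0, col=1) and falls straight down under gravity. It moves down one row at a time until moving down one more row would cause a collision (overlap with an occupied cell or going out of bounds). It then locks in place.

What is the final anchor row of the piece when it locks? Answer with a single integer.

Spawn at (row=0, col=1). Try each row:
  row 0: fits
  row 1: fits
  row 2: fits
  row 3: fits
  row 4: fits
  row 5: blocked -> lock at row 4

Answer: 4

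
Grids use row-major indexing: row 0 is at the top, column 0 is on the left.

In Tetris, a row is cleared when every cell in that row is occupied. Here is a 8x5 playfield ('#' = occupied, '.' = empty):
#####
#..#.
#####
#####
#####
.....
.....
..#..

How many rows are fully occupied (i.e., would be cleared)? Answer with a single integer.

Answer: 4

Derivation:
Check each row:
  row 0: 0 empty cells -> FULL (clear)
  row 1: 3 empty cells -> not full
  row 2: 0 empty cells -> FULL (clear)
  row 3: 0 empty cells -> FULL (clear)
  row 4: 0 empty cells -> FULL (clear)
  row 5: 5 empty cells -> not full
  row 6: 5 empty cells -> not full
  row 7: 4 empty cells -> not full
Total rows cleared: 4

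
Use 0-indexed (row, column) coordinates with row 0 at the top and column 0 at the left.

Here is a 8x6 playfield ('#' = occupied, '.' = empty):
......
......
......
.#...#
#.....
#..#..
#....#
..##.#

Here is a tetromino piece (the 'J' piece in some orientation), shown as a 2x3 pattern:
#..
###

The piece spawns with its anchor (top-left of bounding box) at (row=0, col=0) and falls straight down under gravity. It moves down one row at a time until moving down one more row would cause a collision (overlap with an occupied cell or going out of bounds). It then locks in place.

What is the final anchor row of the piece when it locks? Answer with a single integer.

Answer: 1

Derivation:
Spawn at (row=0, col=0). Try each row:
  row 0: fits
  row 1: fits
  row 2: blocked -> lock at row 1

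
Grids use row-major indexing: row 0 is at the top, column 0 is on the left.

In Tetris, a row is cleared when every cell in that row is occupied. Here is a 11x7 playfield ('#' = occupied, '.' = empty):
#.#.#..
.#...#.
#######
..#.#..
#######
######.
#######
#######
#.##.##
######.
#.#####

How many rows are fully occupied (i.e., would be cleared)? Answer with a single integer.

Answer: 4

Derivation:
Check each row:
  row 0: 4 empty cells -> not full
  row 1: 5 empty cells -> not full
  row 2: 0 empty cells -> FULL (clear)
  row 3: 5 empty cells -> not full
  row 4: 0 empty cells -> FULL (clear)
  row 5: 1 empty cell -> not full
  row 6: 0 empty cells -> FULL (clear)
  row 7: 0 empty cells -> FULL (clear)
  row 8: 2 empty cells -> not full
  row 9: 1 empty cell -> not full
  row 10: 1 empty cell -> not full
Total rows cleared: 4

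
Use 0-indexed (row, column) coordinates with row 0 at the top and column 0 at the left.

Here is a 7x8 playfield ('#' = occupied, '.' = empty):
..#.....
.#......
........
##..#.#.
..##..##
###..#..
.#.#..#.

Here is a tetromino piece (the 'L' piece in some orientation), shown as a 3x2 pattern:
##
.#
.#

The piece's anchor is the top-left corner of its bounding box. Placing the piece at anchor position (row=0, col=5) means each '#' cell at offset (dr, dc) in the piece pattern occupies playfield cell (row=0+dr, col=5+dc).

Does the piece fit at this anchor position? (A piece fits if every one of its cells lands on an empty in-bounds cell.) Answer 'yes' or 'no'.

Check each piece cell at anchor (0, 5):
  offset (0,0) -> (0,5): empty -> OK
  offset (0,1) -> (0,6): empty -> OK
  offset (1,1) -> (1,6): empty -> OK
  offset (2,1) -> (2,6): empty -> OK
All cells valid: yes

Answer: yes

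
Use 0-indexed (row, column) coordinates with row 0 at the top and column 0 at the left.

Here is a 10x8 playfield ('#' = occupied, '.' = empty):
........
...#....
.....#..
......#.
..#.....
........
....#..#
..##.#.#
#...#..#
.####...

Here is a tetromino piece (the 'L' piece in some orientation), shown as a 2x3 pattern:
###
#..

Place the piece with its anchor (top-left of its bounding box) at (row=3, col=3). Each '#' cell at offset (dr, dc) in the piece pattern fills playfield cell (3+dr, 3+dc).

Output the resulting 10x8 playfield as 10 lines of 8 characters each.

Fill (3+0,3+0) = (3,3)
Fill (3+0,3+1) = (3,4)
Fill (3+0,3+2) = (3,5)
Fill (3+1,3+0) = (4,3)

Answer: ........
...#....
.....#..
...####.
..##....
........
....#..#
..##.#.#
#...#..#
.####...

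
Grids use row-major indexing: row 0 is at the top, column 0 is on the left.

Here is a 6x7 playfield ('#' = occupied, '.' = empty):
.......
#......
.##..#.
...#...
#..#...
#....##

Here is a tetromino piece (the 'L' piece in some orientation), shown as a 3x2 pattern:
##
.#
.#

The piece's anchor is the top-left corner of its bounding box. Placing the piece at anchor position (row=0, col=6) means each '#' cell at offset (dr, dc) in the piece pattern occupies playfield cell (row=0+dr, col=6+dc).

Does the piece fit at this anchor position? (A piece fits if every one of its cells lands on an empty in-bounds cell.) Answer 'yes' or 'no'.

Answer: no

Derivation:
Check each piece cell at anchor (0, 6):
  offset (0,0) -> (0,6): empty -> OK
  offset (0,1) -> (0,7): out of bounds -> FAIL
  offset (1,1) -> (1,7): out of bounds -> FAIL
  offset (2,1) -> (2,7): out of bounds -> FAIL
All cells valid: no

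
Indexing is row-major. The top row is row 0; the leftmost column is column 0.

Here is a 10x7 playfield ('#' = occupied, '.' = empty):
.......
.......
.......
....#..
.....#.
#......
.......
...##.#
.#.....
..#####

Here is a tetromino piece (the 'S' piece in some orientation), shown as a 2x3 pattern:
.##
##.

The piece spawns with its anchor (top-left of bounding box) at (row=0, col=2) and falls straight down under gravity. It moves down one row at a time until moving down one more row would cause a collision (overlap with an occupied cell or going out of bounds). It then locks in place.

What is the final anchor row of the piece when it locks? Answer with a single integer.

Answer: 2

Derivation:
Spawn at (row=0, col=2). Try each row:
  row 0: fits
  row 1: fits
  row 2: fits
  row 3: blocked -> lock at row 2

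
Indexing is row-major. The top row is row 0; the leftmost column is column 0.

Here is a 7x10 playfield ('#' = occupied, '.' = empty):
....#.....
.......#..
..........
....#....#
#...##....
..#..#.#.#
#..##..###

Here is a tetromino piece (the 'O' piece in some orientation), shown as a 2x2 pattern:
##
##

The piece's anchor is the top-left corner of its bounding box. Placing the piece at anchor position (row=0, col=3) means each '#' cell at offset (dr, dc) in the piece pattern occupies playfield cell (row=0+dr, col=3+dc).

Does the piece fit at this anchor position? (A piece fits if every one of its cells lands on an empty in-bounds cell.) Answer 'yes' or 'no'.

Answer: no

Derivation:
Check each piece cell at anchor (0, 3):
  offset (0,0) -> (0,3): empty -> OK
  offset (0,1) -> (0,4): occupied ('#') -> FAIL
  offset (1,0) -> (1,3): empty -> OK
  offset (1,1) -> (1,4): empty -> OK
All cells valid: no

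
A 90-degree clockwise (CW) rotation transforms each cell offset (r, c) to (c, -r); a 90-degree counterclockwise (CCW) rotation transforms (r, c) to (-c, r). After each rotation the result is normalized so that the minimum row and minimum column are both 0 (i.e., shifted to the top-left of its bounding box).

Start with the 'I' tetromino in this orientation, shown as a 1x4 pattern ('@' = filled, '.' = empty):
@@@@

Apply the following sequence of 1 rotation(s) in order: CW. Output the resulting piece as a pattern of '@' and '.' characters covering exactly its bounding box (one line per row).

Answer: @
@
@
@

Derivation:
Start:
@@@@
After rotation 1 (CW):
@
@
@
@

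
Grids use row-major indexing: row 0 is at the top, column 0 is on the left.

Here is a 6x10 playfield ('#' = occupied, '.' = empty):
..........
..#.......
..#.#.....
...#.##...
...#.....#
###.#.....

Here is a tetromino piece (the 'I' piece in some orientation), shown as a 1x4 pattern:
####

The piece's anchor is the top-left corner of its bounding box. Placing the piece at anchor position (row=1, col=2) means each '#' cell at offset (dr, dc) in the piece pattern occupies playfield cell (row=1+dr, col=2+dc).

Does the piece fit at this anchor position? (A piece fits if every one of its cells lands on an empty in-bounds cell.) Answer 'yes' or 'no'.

Check each piece cell at anchor (1, 2):
  offset (0,0) -> (1,2): occupied ('#') -> FAIL
  offset (0,1) -> (1,3): empty -> OK
  offset (0,2) -> (1,4): empty -> OK
  offset (0,3) -> (1,5): empty -> OK
All cells valid: no

Answer: no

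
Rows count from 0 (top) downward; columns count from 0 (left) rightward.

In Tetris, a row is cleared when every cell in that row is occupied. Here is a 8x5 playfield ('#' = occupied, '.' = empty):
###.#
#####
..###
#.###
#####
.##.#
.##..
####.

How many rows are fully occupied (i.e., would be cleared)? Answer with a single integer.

Check each row:
  row 0: 1 empty cell -> not full
  row 1: 0 empty cells -> FULL (clear)
  row 2: 2 empty cells -> not full
  row 3: 1 empty cell -> not full
  row 4: 0 empty cells -> FULL (clear)
  row 5: 2 empty cells -> not full
  row 6: 3 empty cells -> not full
  row 7: 1 empty cell -> not full
Total rows cleared: 2

Answer: 2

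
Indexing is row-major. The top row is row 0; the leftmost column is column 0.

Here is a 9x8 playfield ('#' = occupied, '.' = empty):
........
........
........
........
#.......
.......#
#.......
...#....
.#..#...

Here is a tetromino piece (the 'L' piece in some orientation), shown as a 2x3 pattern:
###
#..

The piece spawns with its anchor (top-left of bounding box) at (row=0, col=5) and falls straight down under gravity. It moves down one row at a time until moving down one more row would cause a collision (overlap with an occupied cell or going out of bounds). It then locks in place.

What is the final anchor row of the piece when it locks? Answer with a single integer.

Spawn at (row=0, col=5). Try each row:
  row 0: fits
  row 1: fits
  row 2: fits
  row 3: fits
  row 4: fits
  row 5: blocked -> lock at row 4

Answer: 4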